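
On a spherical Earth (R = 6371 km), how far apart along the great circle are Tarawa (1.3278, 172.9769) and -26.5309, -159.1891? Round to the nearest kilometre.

4301 km

Δλ = -159.1891 − 172.9769 = -332.1660°; wrapped into (−180°, 180°]: 27.8340°.
Δφ = -26.5309 − 1.3278 = -27.8587°.
a = sin²(Δφ/2) + cos φ₁ · cos φ₂ · sin²(Δλ/2) = 0.109691.
c = 2·atan2(√a, √(1−a)) = 0.67514 rad → d = 6371·c ≈ 4301.33 km.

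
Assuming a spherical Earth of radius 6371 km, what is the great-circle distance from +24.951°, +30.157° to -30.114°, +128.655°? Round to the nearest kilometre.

12134 km

Δλ = 128.655 − 30.157 = 98.498°.
Δφ = -30.114 − 24.951 = -55.065°.
a = sin²(Δφ/2) + cos φ₁ · cos φ₂ · sin²(Δλ/2) = 0.663774.
c = 2·atan2(√a, √(1−a)) = 1.90450 rad → d = 6371·c ≈ 12133.59 km.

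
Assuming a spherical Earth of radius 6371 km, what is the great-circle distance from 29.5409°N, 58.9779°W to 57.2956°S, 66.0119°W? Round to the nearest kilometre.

9678 km

Δλ = -66.0119 − -58.9779 = -7.0340°.
Δφ = -57.2956 − 29.5409 = -86.8365°.
a = sin²(Δφ/2) + cos φ₁ · cos φ₂ · sin²(Δλ/2) = 0.474176.
c = 2·atan2(√a, √(1−a)) = 1.51913 rad → d = 6371·c ≈ 9678.35 km.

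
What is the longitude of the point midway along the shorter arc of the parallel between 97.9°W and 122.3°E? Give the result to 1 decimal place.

167.8°W

Signed shortest Δλ from -97.9° to +122.3° is -139.8°.
Midpoint longitude = -97.9° + (-139.8°)/2 = -97.9° − 69.9° = -167.8°.
(The naïve average (-97.9 + +122.3)/2 = 12.2° is on the wrong side of the globe.)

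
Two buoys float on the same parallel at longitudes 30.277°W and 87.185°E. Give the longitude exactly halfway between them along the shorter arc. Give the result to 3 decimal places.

28.454°E

Signed shortest Δλ from -30.277° to +87.185° is +117.462°.
Midpoint longitude = -30.277° + (+117.462°)/2 = -30.277° + 58.731° = +28.454°.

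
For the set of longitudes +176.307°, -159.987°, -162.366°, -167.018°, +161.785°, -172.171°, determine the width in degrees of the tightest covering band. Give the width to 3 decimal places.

38.228°

Sort the longitudes: -172.171°, -167.018°, -162.366°, -159.987°, +161.785°, +176.307°.
Eastward gaps between consecutive values (wrapping around): 5.153°, 4.652°, 2.379°, 321.772°, 14.522°, 11.522°.
Largest gap = 321.772° ⇒ minimal covering band is its complement: 360° − 321.772° = 38.228°.
Band runs from +161.785° eastward to -159.987°, crossing the antimeridian.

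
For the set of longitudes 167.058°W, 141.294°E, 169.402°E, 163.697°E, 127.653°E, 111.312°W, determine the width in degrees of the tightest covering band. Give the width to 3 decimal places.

121.035°

Sort the longitudes: -167.058°, -111.312°, +127.653°, +141.294°, +163.697°, +169.402°.
Eastward gaps between consecutive values (wrapping around): 55.746°, 238.965°, 13.641°, 22.403°, 5.705°, 23.540°.
Largest gap = 238.965° ⇒ minimal covering band is its complement: 360° − 238.965° = 121.035°.
Band runs from +127.653° eastward to -111.312°, crossing the antimeridian.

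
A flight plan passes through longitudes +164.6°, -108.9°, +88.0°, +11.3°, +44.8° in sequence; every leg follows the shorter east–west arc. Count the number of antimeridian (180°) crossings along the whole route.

2

Leg 1: +164.6° → -108.9°, shortest Δλ = 86.5° (east) — crosses 180°.
Leg 2: -108.9° → +88.0°, shortest Δλ = -163.1° (west) — crosses 180°.
Leg 3: +88.0° → +11.3°, shortest Δλ = -76.7° (west) — does not cross 180°.
Leg 4: +11.3° → +44.8°, shortest Δλ = 33.5° (east) — does not cross 180°.
Total crossings: 2.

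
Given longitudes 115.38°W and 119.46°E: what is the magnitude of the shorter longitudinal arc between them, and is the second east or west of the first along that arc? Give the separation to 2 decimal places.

125.16° west

Raw difference: 119.46 − -115.38 = 234.84°.
Normalise into (−180°, 180°]: 234.84° − 360° = -125.16°.
Negative ⇒ the second point lies to the west; separation 125.16°.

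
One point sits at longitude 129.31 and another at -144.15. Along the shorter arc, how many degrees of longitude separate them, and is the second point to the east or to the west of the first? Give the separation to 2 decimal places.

Raw difference: -144.15 − 129.31 = -273.46°.
Normalise into (−180°, 180°]: -273.46° + 360° = 86.54°.
Positive ⇒ the second point lies to the east; separation 86.54°.

86.54° east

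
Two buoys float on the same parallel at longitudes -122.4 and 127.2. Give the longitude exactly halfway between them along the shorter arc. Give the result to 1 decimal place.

Signed shortest Δλ from -122.4° to +127.2° is -110.4°.
Midpoint longitude = -122.4° + (-110.4°)/2 = -122.4° − 55.2° = -177.6°.
(The naïve average (-122.4 + +127.2)/2 = 2.4° is on the wrong side of the globe.)

-177.6°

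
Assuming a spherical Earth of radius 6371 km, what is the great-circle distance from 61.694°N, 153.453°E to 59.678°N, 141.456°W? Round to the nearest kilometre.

3402 km

Δλ = -141.456 − 153.453 = -294.909°; wrapped into (−180°, 180°]: 65.091°.
Δφ = 59.678 − 61.694 = -2.016°.
a = sin²(Δφ/2) + cos φ₁ · cos φ₂ · sin²(Δλ/2) = 0.069593.
c = 2·atan2(√a, √(1−a)) = 0.53393 rad → d = 6371·c ≈ 3401.66 km.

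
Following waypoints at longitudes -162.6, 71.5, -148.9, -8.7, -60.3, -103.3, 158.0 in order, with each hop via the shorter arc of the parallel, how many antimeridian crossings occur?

3

Leg 1: -162.6° → +71.5°, shortest Δλ = -125.9° (west) — crosses 180°.
Leg 2: +71.5° → -148.9°, shortest Δλ = 139.6° (east) — crosses 180°.
Leg 3: -148.9° → -8.7°, shortest Δλ = 140.2° (east) — does not cross 180°.
Leg 4: -8.7° → -60.3°, shortest Δλ = -51.6° (west) — does not cross 180°.
Leg 5: -60.3° → -103.3°, shortest Δλ = -43.0° (west) — does not cross 180°.
Leg 6: -103.3° → +158.0°, shortest Δλ = -98.7° (west) — crosses 180°.
Total crossings: 3.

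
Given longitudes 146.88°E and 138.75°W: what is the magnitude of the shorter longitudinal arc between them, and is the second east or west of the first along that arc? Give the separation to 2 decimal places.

74.37° east

Raw difference: -138.75 − 146.88 = -285.63°.
Normalise into (−180°, 180°]: -285.63° + 360° = 74.37°.
Positive ⇒ the second point lies to the east; separation 74.37°.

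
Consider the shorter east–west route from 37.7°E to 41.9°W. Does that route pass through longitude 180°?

Signed shortest Δλ = ((-41.9 − 37.7 + 180) mod 360) − 180 = -79.6°.
Going west by 79.6° from +37.7° reaches -41.9° without touching 180°.

No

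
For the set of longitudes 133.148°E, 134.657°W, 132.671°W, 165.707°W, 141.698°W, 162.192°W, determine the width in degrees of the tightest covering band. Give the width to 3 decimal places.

94.181°

Sort the longitudes: -165.707°, -162.192°, -141.698°, -134.657°, -132.671°, +133.148°.
Eastward gaps between consecutive values (wrapping around): 3.515°, 20.494°, 7.041°, 1.986°, 265.819°, 61.145°.
Largest gap = 265.819° ⇒ minimal covering band is its complement: 360° − 265.819° = 94.181°.
Band runs from +133.148° eastward to -132.671°, crossing the antimeridian.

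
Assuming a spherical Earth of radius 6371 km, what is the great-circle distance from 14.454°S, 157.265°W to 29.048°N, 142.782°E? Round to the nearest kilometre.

8048 km

Δλ = 142.782 − -157.265 = 300.047°; wrapped into (−180°, 180°]: -59.953°.
Δφ = 29.048 − -14.454 = 43.502°.
a = sin²(Δφ/2) + cos φ₁ · cos φ₂ · sin²(Δλ/2) = 0.348660.
c = 2·atan2(√a, √(1−a)) = 1.26329 rad → d = 6371·c ≈ 8048.44 km.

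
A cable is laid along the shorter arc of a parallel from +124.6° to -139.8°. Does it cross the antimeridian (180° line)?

Naïve |-139.8 − 124.6| = 264.4° > 180°, so the shorter arc goes the other way round — across 180°.
Signed shortest Δλ = ((-139.8 − 124.6 + 180) mod 360) − 180 = 95.6°.
Going east by 95.6° from +124.6° passes through 180° before reaching -139.8°.

Yes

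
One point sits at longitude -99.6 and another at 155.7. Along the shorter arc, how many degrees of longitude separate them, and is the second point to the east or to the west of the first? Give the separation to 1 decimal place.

Raw difference: 155.7 − -99.6 = 255.3°.
Normalise into (−180°, 180°]: 255.3° − 360° = -104.7°.
Negative ⇒ the second point lies to the west; separation 104.7°.

104.7° west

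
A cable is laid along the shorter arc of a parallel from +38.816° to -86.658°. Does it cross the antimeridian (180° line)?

Signed shortest Δλ = ((-86.658 − 38.816 + 180) mod 360) − 180 = -125.474°.
Going west by 125.474° from +38.816° reaches -86.658° without touching 180°.

No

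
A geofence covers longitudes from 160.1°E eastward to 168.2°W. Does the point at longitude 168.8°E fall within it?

Yes

Band width going east from +160.1° to -168.2°: ((-168.2 − 160.1) mod 360) = 31.7°.
Offset of +168.8° east of the west edge: ((168.8 − 160.1) mod 360) = 8.7°.
8.7° ≤ 31.7° ⇒ inside.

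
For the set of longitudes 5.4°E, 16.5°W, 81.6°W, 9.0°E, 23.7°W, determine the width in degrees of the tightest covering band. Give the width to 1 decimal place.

90.6°

Sort the longitudes: -81.6°, -23.7°, -16.5°, +5.4°, +9.0°.
Eastward gaps between consecutive values (wrapping around): 57.9°, 7.2°, 21.9°, 3.6°, 269.4°.
Largest gap = 269.4° ⇒ minimal covering band is its complement: 360° − 269.4° = 90.6°.
Band runs from -81.6° eastward to +9.0°.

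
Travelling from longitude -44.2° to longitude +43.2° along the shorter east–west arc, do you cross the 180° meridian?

Signed shortest Δλ = ((43.2 − -44.2 + 180) mod 360) − 180 = 87.4°.
Going east by 87.4° from -44.2° reaches +43.2° without touching 180°.

No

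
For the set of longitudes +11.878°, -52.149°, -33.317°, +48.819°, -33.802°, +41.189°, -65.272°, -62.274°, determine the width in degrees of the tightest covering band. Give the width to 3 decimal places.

114.091°

Sort the longitudes: -65.272°, -62.274°, -52.149°, -33.802°, -33.317°, +11.878°, +41.189°, +48.819°.
Eastward gaps between consecutive values (wrapping around): 2.998°, 10.125°, 18.347°, 0.485°, 45.195°, 29.311°, 7.630°, 245.909°.
Largest gap = 245.909° ⇒ minimal covering band is its complement: 360° − 245.909° = 114.091°.
Band runs from -65.272° eastward to +48.819°.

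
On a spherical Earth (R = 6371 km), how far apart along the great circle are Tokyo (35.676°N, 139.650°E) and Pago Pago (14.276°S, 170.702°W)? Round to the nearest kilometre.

Δλ = -170.702 − 139.650 = -310.352°; wrapped into (−180°, 180°]: 49.648°.
Δφ = -14.276 − 35.676 = -49.952°.
a = sin²(Δφ/2) + cos φ₁ · cos φ₂ · sin²(Δλ/2) = 0.317044.
c = 2·atan2(√a, √(1−a)) = 1.19618 rad → d = 6371·c ≈ 7620.89 km.

7621 km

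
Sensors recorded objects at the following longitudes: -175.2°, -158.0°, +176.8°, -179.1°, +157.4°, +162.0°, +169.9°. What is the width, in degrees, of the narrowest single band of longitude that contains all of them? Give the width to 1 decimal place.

44.6°

Sort the longitudes: -179.1°, -175.2°, -158.0°, +157.4°, +162.0°, +169.9°, +176.8°.
Eastward gaps between consecutive values (wrapping around): 3.9°, 17.2°, 315.4°, 4.6°, 7.9°, 6.9°, 4.1°.
Largest gap = 315.4° ⇒ minimal covering band is its complement: 360° − 315.4° = 44.6°.
Band runs from +157.4° eastward to -158.0°, crossing the antimeridian.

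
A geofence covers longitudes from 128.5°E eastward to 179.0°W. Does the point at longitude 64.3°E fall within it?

Band width going east from +128.5° to -179.0°: ((-179.0 − 128.5) mod 360) = 52.5°.
Offset of +64.3° east of the west edge: ((64.3 − 128.5) mod 360) = 295.8°.
295.8° > 52.5° ⇒ outside.

No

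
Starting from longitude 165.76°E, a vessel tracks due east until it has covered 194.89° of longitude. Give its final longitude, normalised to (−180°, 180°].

0.65°E

Start at +165.76°; shift +194.89° → +360.65°.
+360.65° lies outside (−180°, 180°]; subtract 360° → +0.65°.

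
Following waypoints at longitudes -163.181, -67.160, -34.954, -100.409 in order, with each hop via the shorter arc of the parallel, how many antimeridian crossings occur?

0

Leg 1: -163.181° → -67.160°, shortest Δλ = 96.021° (east) — does not cross 180°.
Leg 2: -67.160° → -34.954°, shortest Δλ = 32.206° (east) — does not cross 180°.
Leg 3: -34.954° → -100.409°, shortest Δλ = -65.455° (west) — does not cross 180°.
Total crossings: 0.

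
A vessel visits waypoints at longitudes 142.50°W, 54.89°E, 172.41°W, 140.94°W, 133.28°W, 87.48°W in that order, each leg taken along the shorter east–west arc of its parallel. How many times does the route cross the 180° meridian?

Leg 1: -142.50° → +54.89°, shortest Δλ = -162.61° (west) — crosses 180°.
Leg 2: +54.89° → -172.41°, shortest Δλ = 132.7° (east) — crosses 180°.
Leg 3: -172.41° → -140.94°, shortest Δλ = 31.47° (east) — does not cross 180°.
Leg 4: -140.94° → -133.28°, shortest Δλ = 7.66° (east) — does not cross 180°.
Leg 5: -133.28° → -87.48°, shortest Δλ = 45.8° (east) — does not cross 180°.
Total crossings: 2.

2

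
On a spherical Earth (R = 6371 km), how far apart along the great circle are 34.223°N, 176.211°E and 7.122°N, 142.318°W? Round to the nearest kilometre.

Δλ = -142.318 − 176.211 = -318.529°; wrapped into (−180°, 180°]: 41.471°.
Δφ = 7.122 − 34.223 = -27.101°.
a = sin²(Δφ/2) + cos φ₁ · cos φ₂ · sin²(Δλ/2) = 0.157748.
c = 2·atan2(√a, √(1−a)) = 0.81687 rad → d = 6371·c ≈ 5204.30 km.

5204 km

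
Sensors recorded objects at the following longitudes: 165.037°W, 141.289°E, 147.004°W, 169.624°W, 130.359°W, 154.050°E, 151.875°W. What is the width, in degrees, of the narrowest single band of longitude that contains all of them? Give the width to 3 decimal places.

88.352°

Sort the longitudes: -169.624°, -165.037°, -151.875°, -147.004°, -130.359°, +141.289°, +154.050°.
Eastward gaps between consecutive values (wrapping around): 4.587°, 13.162°, 4.871°, 16.645°, 271.648°, 12.761°, 36.326°.
Largest gap = 271.648° ⇒ minimal covering band is its complement: 360° − 271.648° = 88.352°.
Band runs from +141.289° eastward to -130.359°, crossing the antimeridian.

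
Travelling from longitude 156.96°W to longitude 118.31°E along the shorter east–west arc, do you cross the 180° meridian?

Naïve |118.31 − -156.96| = 275.27° > 180°, so the shorter arc goes the other way round — across 180°.
Signed shortest Δλ = ((118.31 − -156.96 + 180) mod 360) − 180 = -84.73°.
Going west by 84.73° from -156.96° passes through 180° before reaching +118.31°.

Yes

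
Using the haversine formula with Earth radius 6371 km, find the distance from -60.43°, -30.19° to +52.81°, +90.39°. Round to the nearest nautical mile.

8864 nmi

Δλ = 90.39 − -30.19 = 120.58°.
Δφ = 52.81 − -60.43 = 113.24°.
a = sin²(Δφ/2) + cos φ₁ · cos φ₂ · sin²(Δλ/2) = 0.922315.
c = 2·atan2(√a, √(1−a)) = 2.57667 rad → d = 6371·c ≈ 16415.97 km ≈ 8863.91 nmi.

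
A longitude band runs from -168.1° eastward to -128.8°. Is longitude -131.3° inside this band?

Band width going east from -168.1° to -128.8°: ((-128.8 − -168.1) mod 360) = 39.3°.
Offset of -131.3° east of the west edge: ((-131.3 − -168.1) mod 360) = 36.8°.
36.8° ≤ 39.3° ⇒ inside.

Yes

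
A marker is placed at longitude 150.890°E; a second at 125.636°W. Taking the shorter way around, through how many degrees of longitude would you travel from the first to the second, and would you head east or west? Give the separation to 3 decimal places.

83.474° east

Raw difference: -125.636 − 150.890 = -276.526°.
Normalise into (−180°, 180°]: -276.526° + 360° = 83.474°.
Positive ⇒ the second point lies to the east; separation 83.474°.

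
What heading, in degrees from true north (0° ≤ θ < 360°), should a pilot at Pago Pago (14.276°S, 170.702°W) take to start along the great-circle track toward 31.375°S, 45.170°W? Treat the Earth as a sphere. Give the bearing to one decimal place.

132.1°

Δλ = -45.170 − -170.702 = 125.532°.
θ = atan2( sin Δλ · cos φ₂ , cos φ₁ · sin φ₂ − sin φ₁ · cos φ₂ · cos Δλ )
  = atan2(0.69480, -0.62691) = 132.060° → normalised to [0°, 360°): 132.060°.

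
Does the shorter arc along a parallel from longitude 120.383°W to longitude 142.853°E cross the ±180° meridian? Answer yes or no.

Naïve |142.853 − -120.383| = 263.236° > 180°, so the shorter arc goes the other way round — across 180°.
Signed shortest Δλ = ((142.853 − -120.383 + 180) mod 360) − 180 = -96.764°.
Going west by 96.764° from -120.383° passes through 180° before reaching +142.853°.

Yes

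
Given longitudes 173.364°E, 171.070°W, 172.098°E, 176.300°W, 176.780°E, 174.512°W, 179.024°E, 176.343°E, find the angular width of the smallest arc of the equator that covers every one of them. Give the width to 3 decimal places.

Sort the longitudes: -176.300°, -174.512°, -171.070°, +172.098°, +173.364°, +176.343°, +176.780°, +179.024°.
Eastward gaps between consecutive values (wrapping around): 1.788°, 3.442°, 343.168°, 1.266°, 2.979°, 0.437°, 2.244°, 4.676°.
Largest gap = 343.168° ⇒ minimal covering band is its complement: 360° − 343.168° = 16.832°.
Band runs from +172.098° eastward to -171.070°, crossing the antimeridian.

16.832°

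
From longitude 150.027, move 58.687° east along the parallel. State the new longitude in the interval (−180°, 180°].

Start at +150.027°; shift +58.687° → +208.714°.
+208.714° lies outside (−180°, 180°]; subtract 360° → -151.286°.

-151.286°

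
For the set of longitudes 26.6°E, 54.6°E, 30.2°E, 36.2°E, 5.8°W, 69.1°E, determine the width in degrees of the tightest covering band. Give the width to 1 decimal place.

74.9°

Sort the longitudes: -5.8°, +26.6°, +30.2°, +36.2°, +54.6°, +69.1°.
Eastward gaps between consecutive values (wrapping around): 32.4°, 3.6°, 6.0°, 18.4°, 14.5°, 285.1°.
Largest gap = 285.1° ⇒ minimal covering band is its complement: 360° − 285.1° = 74.9°.
Band runs from -5.8° eastward to +69.1°.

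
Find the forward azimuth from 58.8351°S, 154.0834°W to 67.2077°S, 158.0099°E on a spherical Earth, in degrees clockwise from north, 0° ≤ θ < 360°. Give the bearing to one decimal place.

228.4°

Δλ = 158.0099 − -154.0834 = 312.0933°; wrapped into (−180°, 180°]: -47.9067°.
θ = atan2( sin Δλ · cos φ₂ , cos φ₁ · sin φ₂ − sin φ₁ · cos φ₂ · cos Δλ )
  = atan2(-0.28747, -0.25489) = -131.562° → normalised to [0°, 360°): 228.438°.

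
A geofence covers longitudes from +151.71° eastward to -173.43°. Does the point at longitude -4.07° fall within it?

Band width going east from +151.71° to -173.43°: ((-173.43 − 151.71) mod 360) = 34.86°.
Offset of -4.07° east of the west edge: ((-4.07 − 151.71) mod 360) = 204.22°.
204.22° > 34.86° ⇒ outside.

No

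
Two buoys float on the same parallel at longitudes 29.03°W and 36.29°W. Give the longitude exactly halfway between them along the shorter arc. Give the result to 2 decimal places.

Signed shortest Δλ from -29.03° to -36.29° is -7.26°.
Midpoint longitude = -29.03° + (-7.26°)/2 = -29.03° − 3.63° = -32.66°.

32.66°W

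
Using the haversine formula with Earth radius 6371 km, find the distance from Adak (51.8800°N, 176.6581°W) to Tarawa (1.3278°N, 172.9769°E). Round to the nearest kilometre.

Δλ = 172.9769 − -176.6581 = 349.6350°; wrapped into (−180°, 180°]: -10.3650°.
Δφ = 1.3278 − 51.8800 = -50.5522°.
a = sin²(Δφ/2) + cos φ₁ · cos φ₂ · sin²(Δλ/2) = 0.187348.
c = 2·atan2(√a, √(1−a)) = 0.89528 rad → d = 6371·c ≈ 5703.80 km.

5704 km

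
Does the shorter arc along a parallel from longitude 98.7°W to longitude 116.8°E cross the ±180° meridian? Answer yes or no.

Yes

Naïve |116.8 − -98.7| = 215.5° > 180°, so the shorter arc goes the other way round — across 180°.
Signed shortest Δλ = ((116.8 − -98.7 + 180) mod 360) − 180 = -144.5°.
Going west by 144.5° from -98.7° passes through 180° before reaching +116.8°.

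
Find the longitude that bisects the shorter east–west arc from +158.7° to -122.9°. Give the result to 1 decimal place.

Signed shortest Δλ from +158.7° to -122.9° is +78.4°.
Midpoint longitude = +158.7° + (+78.4°)/2 = +158.7° + 39.2° = +197.9°.
Normalise into (−180°, 180°]: -162.1°.
(The naïve average (+158.7 + -122.9)/2 = 17.9° is on the wrong side of the globe.)

-162.1°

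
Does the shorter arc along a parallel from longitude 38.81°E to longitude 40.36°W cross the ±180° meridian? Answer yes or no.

Signed shortest Δλ = ((-40.36 − 38.81 + 180) mod 360) − 180 = -79.17°.
Going west by 79.17° from +38.81° reaches -40.36° without touching 180°.

No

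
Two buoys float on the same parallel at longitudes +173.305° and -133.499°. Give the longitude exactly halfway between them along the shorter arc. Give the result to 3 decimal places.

-160.097°

Signed shortest Δλ from +173.305° to -133.499° is +53.196°.
Midpoint longitude = +173.305° + (+53.196°)/2 = +173.305° + 26.598° = +199.903°.
Normalise into (−180°, 180°]: -160.097°.
(The naïve average (+173.305 + -133.499)/2 = 19.903° is on the wrong side of the globe.)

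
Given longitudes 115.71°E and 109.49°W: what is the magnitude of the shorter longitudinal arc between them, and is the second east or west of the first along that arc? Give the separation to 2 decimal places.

Raw difference: -109.49 − 115.71 = -225.2°.
Normalise into (−180°, 180°]: -225.2° + 360° = 134.8°.
Positive ⇒ the second point lies to the east; separation 134.80°.

134.80° east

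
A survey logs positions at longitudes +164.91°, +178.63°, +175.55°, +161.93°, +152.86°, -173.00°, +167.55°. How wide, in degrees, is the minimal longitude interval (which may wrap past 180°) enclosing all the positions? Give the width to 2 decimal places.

34.14°

Sort the longitudes: -173.00°, +152.86°, +161.93°, +164.91°, +167.55°, +175.55°, +178.63°.
Eastward gaps between consecutive values (wrapping around): 325.86°, 9.07°, 2.98°, 2.64°, 8.00°, 3.08°, 8.37°.
Largest gap = 325.86° ⇒ minimal covering band is its complement: 360° − 325.86° = 34.14°.
Band runs from +152.86° eastward to -173.00°, crossing the antimeridian.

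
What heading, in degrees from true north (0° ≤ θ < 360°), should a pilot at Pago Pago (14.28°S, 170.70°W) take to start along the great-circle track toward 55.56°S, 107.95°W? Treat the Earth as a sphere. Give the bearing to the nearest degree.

Δλ = -107.95 − -170.70 = 62.75°.
θ = atan2( sin Δλ · cos φ₂ , cos φ₁ · sin φ₂ − sin φ₁ · cos φ₂ · cos Δλ )
  = atan2(0.50278, -0.73536) = 145.639° → normalised to [0°, 360°): 145.639°.

146°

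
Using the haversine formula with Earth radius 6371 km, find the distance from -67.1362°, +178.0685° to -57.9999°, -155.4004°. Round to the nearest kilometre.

1675 km

Δλ = -155.4004 − 178.0685 = -333.4689°; wrapped into (−180°, 180°]: 26.5311°.
Δφ = -57.9999 − -67.1362 = 9.1363°.
a = sin²(Δφ/2) + cos φ₁ · cos φ₂ · sin²(Δλ/2) = 0.017185.
c = 2·atan2(√a, √(1−a)) = 0.26294 rad → d = 6371·c ≈ 1675.17 km.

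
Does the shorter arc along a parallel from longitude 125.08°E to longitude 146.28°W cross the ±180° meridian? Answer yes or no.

Naïve |-146.28 − 125.08| = 271.36° > 180°, so the shorter arc goes the other way round — across 180°.
Signed shortest Δλ = ((-146.28 − 125.08 + 180) mod 360) − 180 = 88.64°.
Going east by 88.64° from +125.08° passes through 180° before reaching -146.28°.

Yes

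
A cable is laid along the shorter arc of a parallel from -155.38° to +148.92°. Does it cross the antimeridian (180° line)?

Naïve |148.92 − -155.38| = 304.3° > 180°, so the shorter arc goes the other way round — across 180°.
Signed shortest Δλ = ((148.92 − -155.38 + 180) mod 360) − 180 = -55.7°.
Going west by 55.7° from -155.38° passes through 180° before reaching +148.92°.

Yes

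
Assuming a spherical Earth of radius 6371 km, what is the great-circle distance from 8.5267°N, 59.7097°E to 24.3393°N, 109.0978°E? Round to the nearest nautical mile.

Δλ = 109.0978 − 59.7097 = 49.3881°.
Δφ = 24.3393 − 8.5267 = 15.8126°.
a = sin²(Δφ/2) + cos φ₁ · cos φ₂ · sin²(Δλ/2) = 0.176185.
c = 2·atan2(√a, √(1−a)) = 0.86633 rad → d = 6371·c ≈ 5519.36 km ≈ 2980.22 nmi.

2980 nmi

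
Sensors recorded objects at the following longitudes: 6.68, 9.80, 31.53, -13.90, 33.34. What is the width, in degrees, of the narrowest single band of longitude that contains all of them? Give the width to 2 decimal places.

Sort the longitudes: -13.90°, +6.68°, +9.80°, +31.53°, +33.34°.
Eastward gaps between consecutive values (wrapping around): 20.58°, 3.12°, 21.73°, 1.81°, 312.76°.
Largest gap = 312.76° ⇒ minimal covering band is its complement: 360° − 312.76° = 47.24°.
Band runs from -13.90° eastward to +33.34°.

47.24°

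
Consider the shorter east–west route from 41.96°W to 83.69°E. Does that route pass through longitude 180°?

Signed shortest Δλ = ((83.69 − -41.96 + 180) mod 360) − 180 = 125.65°.
Going east by 125.65° from -41.96° reaches +83.69° without touching 180°.

No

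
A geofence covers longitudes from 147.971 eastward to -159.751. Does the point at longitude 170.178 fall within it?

Band width going east from +147.971° to -159.751°: ((-159.751 − 147.971) mod 360) = 52.278°.
Offset of +170.178° east of the west edge: ((170.178 − 147.971) mod 360) = 22.207°.
22.207° ≤ 52.278° ⇒ inside.

Yes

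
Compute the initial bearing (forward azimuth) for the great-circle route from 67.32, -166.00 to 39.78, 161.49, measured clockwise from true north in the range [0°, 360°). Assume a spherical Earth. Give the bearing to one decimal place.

229.6°

Δλ = 161.49 − -166.00 = 327.49°; wrapped into (−180°, 180°]: -32.51°.
θ = atan2( sin Δλ · cos φ₂ , cos φ₁ · sin φ₂ − sin φ₁ · cos φ₂ · cos Δλ )
  = atan2(-0.41303, -0.35125) = -130.379° → normalised to [0°, 360°): 229.621°.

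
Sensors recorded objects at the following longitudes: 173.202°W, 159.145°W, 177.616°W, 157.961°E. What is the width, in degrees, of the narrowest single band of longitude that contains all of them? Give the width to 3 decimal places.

42.894°

Sort the longitudes: -177.616°, -173.202°, -159.145°, +157.961°.
Eastward gaps between consecutive values (wrapping around): 4.414°, 14.057°, 317.106°, 24.423°.
Largest gap = 317.106° ⇒ minimal covering band is its complement: 360° − 317.106° = 42.894°.
Band runs from +157.961° eastward to -159.145°, crossing the antimeridian.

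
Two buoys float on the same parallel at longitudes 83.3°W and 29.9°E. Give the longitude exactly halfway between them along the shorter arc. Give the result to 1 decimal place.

26.7°W

Signed shortest Δλ from -83.3° to +29.9° is +113.2°.
Midpoint longitude = -83.3° + (+113.2°)/2 = -83.3° + 56.6° = -26.7°.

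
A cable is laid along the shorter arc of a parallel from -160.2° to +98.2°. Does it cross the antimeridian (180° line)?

Yes

Naïve |98.2 − -160.2| = 258.4° > 180°, so the shorter arc goes the other way round — across 180°.
Signed shortest Δλ = ((98.2 − -160.2 + 180) mod 360) − 180 = -101.6°.
Going west by 101.6° from -160.2° passes through 180° before reaching +98.2°.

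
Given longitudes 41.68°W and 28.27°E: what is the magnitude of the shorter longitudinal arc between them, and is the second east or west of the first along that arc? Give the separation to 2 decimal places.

Raw difference: 28.27 − -41.68 = 69.95°.
Normalise into (−180°, 180°]: 69.95° stays 69.95°.
Positive ⇒ the second point lies to the east; separation 69.95°.

69.95° east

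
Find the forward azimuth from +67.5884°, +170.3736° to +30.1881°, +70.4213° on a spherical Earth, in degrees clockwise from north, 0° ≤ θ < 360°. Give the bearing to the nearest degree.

Δλ = 70.4213 − 170.3736 = -99.9523°.
θ = atan2( sin Δλ · cos φ₂ , cos φ₁ · sin φ₂ − sin φ₁ · cos φ₂ · cos Δλ )
  = atan2(-0.85137, 0.32982) = -68.824° → normalised to [0°, 360°): 291.176°.

291°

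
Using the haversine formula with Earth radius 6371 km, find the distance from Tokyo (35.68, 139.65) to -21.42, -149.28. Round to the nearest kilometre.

9802 km

Δλ = -149.28 − 139.65 = -288.93°; wrapped into (−180°, 180°]: 71.07°.
Δφ = -21.42 − 35.68 = -57.10°.
a = sin²(Δφ/2) + cos φ₁ · cos φ₂ · sin²(Δλ/2) = 0.483846.
c = 2·atan2(√a, √(1−a)) = 1.53848 rad → d = 6371·c ≈ 9801.67 km.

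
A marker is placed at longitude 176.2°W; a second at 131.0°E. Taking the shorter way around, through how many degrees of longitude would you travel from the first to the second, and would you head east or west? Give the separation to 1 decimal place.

52.8° west

Raw difference: 131.0 − -176.2 = 307.2°.
Normalise into (−180°, 180°]: 307.2° − 360° = -52.8°.
Negative ⇒ the second point lies to the west; separation 52.8°.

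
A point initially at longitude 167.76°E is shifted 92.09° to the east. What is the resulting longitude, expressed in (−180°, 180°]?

100.15°W

Start at +167.76°; shift +92.09° → +259.85°.
+259.85° lies outside (−180°, 180°]; subtract 360° → -100.15°.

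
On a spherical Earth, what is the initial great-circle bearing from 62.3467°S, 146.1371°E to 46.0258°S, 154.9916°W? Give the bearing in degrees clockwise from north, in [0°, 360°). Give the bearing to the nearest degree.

Δλ = -154.9916 − 146.1371 = -301.1287°; wrapped into (−180°, 180°]: 58.8713°.
θ = atan2( sin Δλ · cos φ₂ , cos φ₁ · sin φ₂ − sin φ₁ · cos φ₂ · cos Δλ )
  = atan2(0.59436, -0.01606) = 91.548° → normalised to [0°, 360°): 91.548°.

92°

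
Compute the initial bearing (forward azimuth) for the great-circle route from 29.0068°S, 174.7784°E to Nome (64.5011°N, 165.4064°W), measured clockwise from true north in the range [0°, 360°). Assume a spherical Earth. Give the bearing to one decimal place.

8.4°

Δλ = -165.4064 − 174.7784 = -340.1848°; wrapped into (−180°, 180°]: 19.8152°.
θ = atan2( sin Δλ · cos φ₂ , cos φ₁ · sin φ₂ − sin φ₁ · cos φ₂ · cos Δλ )
  = atan2(0.14593, 0.98577) = 8.421° → normalised to [0°, 360°): 8.421°.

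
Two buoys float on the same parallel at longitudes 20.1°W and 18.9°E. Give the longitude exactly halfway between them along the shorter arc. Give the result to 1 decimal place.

0.6°W

Signed shortest Δλ from -20.1° to +18.9° is +39.0°.
Midpoint longitude = -20.1° + (+39.0°)/2 = -20.1° + 19.5° = -0.6°.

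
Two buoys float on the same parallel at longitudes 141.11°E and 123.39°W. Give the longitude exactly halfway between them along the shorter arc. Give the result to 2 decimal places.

171.14°W

Signed shortest Δλ from +141.11° to -123.39° is +95.50°.
Midpoint longitude = +141.11° + (+95.50°)/2 = +141.11° + 47.75° = +188.86°.
Normalise into (−180°, 180°]: -171.14°.
(The naïve average (+141.11 + -123.39)/2 = 8.86° is on the wrong side of the globe.)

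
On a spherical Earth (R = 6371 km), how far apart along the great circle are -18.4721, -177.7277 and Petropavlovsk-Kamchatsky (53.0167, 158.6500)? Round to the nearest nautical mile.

4464 nmi

Δλ = 158.6500 − -177.7277 = 336.3777°; wrapped into (−180°, 180°]: -23.6223°.
Δφ = 53.0167 − -18.4721 = 71.4888°.
a = sin²(Δφ/2) + cos φ₁ · cos φ₂ · sin²(Δλ/2) = 0.365161.
c = 2·atan2(√a, √(1−a)) = 1.29774 rad → d = 6371·c ≈ 8267.88 km ≈ 4464.30 nmi.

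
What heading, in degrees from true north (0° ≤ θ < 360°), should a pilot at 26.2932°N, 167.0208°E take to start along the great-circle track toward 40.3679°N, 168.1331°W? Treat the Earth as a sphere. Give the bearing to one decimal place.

Δλ = -168.1331 − 167.0208 = -335.1539°; wrapped into (−180°, 180°]: 24.8461°.
θ = atan2( sin Δλ · cos φ₂ , cos φ₁ · sin φ₂ − sin φ₁ · cos φ₂ · cos Δλ )
  = atan2(0.32014, 0.27443) = 49.396° → normalised to [0°, 360°): 49.396°.

49.4°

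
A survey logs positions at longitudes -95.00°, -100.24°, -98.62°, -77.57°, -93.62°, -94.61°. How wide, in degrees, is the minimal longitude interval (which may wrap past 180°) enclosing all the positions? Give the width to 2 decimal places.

22.67°

Sort the longitudes: -100.24°, -98.62°, -95.00°, -94.61°, -93.62°, -77.57°.
Eastward gaps between consecutive values (wrapping around): 1.62°, 3.62°, 0.39°, 0.99°, 16.05°, 337.33°.
Largest gap = 337.33° ⇒ minimal covering band is its complement: 360° − 337.33° = 22.67°.
Band runs from -100.24° eastward to -77.57°.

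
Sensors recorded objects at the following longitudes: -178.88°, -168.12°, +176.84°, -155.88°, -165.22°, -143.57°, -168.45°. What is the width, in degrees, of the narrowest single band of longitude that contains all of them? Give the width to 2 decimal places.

Sort the longitudes: -178.88°, -168.45°, -168.12°, -165.22°, -155.88°, -143.57°, +176.84°.
Eastward gaps between consecutive values (wrapping around): 10.43°, 0.33°, 2.90°, 9.34°, 12.31°, 320.41°, 4.28°.
Largest gap = 320.41° ⇒ minimal covering band is its complement: 360° − 320.41° = 39.59°.
Band runs from +176.84° eastward to -143.57°, crossing the antimeridian.

39.59°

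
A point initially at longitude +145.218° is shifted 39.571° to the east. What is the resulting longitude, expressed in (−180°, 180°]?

-175.211°

Start at +145.218°; shift +39.571° → +184.789°.
+184.789° lies outside (−180°, 180°]; subtract 360° → -175.211°.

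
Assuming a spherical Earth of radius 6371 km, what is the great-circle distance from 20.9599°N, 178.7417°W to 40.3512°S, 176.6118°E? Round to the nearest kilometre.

6834 km

Δλ = 176.6118 − -178.7417 = 355.3535°; wrapped into (−180°, 180°]: -4.6465°.
Δφ = -40.3512 − 20.9599 = -61.3111°.
a = sin²(Δφ/2) + cos φ₁ · cos φ₂ · sin²(Δλ/2) = 0.261143.
c = 2·atan2(√a, √(1−a)) = 1.07274 rad → d = 6371·c ≈ 6834.46 km.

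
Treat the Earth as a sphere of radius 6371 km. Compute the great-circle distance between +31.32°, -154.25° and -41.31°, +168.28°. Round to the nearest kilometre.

Δλ = 168.28 − -154.25 = 322.53°; wrapped into (−180°, 180°]: -37.47°.
Δφ = -41.31 − 31.32 = -72.63°.
a = sin²(Δφ/2) + cos φ₁ · cos φ₂ · sin²(Δλ/2) = 0.416929.
c = 2·atan2(√a, √(1−a)) = 1.40388 rad → d = 6371·c ≈ 8944.12 km.

8944 km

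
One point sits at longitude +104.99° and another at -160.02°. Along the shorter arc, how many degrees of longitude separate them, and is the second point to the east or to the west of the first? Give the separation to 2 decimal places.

94.99° east

Raw difference: -160.02 − 104.99 = -265.01°.
Normalise into (−180°, 180°]: -265.01° + 360° = 94.99°.
Positive ⇒ the second point lies to the east; separation 94.99°.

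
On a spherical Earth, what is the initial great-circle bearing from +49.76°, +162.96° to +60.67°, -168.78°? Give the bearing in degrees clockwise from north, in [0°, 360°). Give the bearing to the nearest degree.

45°

Δλ = -168.78 − 162.96 = -331.74°; wrapped into (−180°, 180°]: 28.26°.
θ = atan2( sin Δλ · cos φ₂ , cos φ₁ · sin φ₂ − sin φ₁ · cos φ₂ · cos Δλ )
  = atan2(0.23193, 0.23383) = 44.765° → normalised to [0°, 360°): 44.765°.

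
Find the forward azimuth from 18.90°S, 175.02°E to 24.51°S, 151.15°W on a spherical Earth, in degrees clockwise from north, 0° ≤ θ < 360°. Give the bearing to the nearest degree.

Δλ = -151.15 − 175.02 = -326.17°; wrapped into (−180°, 180°]: 33.83°.
θ = atan2( sin Δλ · cos φ₂ , cos φ₁ · sin φ₂ − sin φ₁ · cos φ₂ · cos Δλ )
  = atan2(0.50656, -0.14766) = 106.251° → normalised to [0°, 360°): 106.251°.

106°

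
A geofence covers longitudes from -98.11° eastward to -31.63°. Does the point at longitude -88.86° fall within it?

Yes

Band width going east from -98.11° to -31.63°: ((-31.63 − -98.11) mod 360) = 66.48°.
Offset of -88.86° east of the west edge: ((-88.86 − -98.11) mod 360) = 9.25°.
9.25° ≤ 66.48° ⇒ inside.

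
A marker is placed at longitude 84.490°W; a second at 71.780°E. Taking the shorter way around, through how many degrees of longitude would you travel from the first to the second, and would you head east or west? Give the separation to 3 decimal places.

156.270° east

Raw difference: 71.780 − -84.490 = 156.27°.
Normalise into (−180°, 180°]: 156.27° stays 156.27°.
Positive ⇒ the second point lies to the east; separation 156.270°.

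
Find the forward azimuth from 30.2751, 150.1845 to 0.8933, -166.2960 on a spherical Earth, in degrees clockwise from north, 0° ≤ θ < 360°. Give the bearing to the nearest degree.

117°

Δλ = -166.2960 − 150.1845 = -316.4805°; wrapped into (−180°, 180°]: 43.5195°.
θ = atan2( sin Δλ · cos φ₂ , cos φ₁ · sin φ₂ − sin φ₁ · cos φ₂ · cos Δλ )
  = atan2(0.68852, -0.35207) = 117.083° → normalised to [0°, 360°): 117.083°.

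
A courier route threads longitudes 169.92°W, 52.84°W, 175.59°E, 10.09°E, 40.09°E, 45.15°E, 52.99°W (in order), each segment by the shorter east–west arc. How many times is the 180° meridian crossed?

Leg 1: -169.92° → -52.84°, shortest Δλ = 117.08° (east) — does not cross 180°.
Leg 2: -52.84° → +175.59°, shortest Δλ = -131.57° (west) — crosses 180°.
Leg 3: +175.59° → +10.09°, shortest Δλ = -165.5° (west) — does not cross 180°.
Leg 4: +10.09° → +40.09°, shortest Δλ = 30.0° (east) — does not cross 180°.
Leg 5: +40.09° → +45.15°, shortest Δλ = 5.06° (east) — does not cross 180°.
Leg 6: +45.15° → -52.99°, shortest Δλ = -98.14° (west) — does not cross 180°.
Total crossings: 1.

1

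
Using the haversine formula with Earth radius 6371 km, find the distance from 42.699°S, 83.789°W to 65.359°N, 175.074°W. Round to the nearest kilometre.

14295 km

Δλ = -175.074 − -83.789 = -91.285°.
Δφ = 65.359 − -42.699 = 108.058°.
a = sin²(Δφ/2) + cos φ₁ · cos φ₂ · sin²(Δλ/2) = 0.811632.
c = 2·atan2(√a, √(1−a)) = 2.24371 rad → d = 6371·c ≈ 14294.66 km.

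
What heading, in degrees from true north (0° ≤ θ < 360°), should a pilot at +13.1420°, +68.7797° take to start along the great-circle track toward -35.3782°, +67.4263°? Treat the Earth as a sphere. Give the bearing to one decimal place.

181.5°

Δλ = 67.4263 − 68.7797 = -1.3534°.
θ = atan2( sin Δλ · cos φ₂ , cos φ₁ · sin φ₂ − sin φ₁ · cos φ₂ · cos Δλ )
  = atan2(-0.01926, -0.74914) = -178.527° → normalised to [0°, 360°): 181.473°.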